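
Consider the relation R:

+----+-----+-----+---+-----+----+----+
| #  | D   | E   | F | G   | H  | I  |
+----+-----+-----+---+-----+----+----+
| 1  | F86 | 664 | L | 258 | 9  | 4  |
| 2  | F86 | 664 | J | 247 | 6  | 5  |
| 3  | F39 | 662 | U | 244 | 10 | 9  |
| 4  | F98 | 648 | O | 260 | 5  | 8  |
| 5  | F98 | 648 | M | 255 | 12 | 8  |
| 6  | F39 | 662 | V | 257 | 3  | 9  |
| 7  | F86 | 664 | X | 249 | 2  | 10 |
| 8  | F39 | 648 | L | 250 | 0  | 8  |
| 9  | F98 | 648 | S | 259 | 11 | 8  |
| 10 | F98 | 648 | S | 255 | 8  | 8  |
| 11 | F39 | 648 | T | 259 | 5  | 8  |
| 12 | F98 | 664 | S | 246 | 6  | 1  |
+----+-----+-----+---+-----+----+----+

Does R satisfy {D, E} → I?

No

(D=F86, E=664): rows 1, 2, 7 → I takes values {4, 5, 10} — violation
(D=F39, E=662): rows 3, 6 → I = 9, 9 ✓
(D=F98, E=648): rows 4, 5, 9, 10 → I = 8, 8, 8, 8 ✓
(D=F39, E=648): rows 8, 11 → I = 8, 8 ✓
(D=F98, E=664): row 12 → I = 1 ✓
Two rows agree on {D, E} but differ on I, so {D, E} → I does not hold.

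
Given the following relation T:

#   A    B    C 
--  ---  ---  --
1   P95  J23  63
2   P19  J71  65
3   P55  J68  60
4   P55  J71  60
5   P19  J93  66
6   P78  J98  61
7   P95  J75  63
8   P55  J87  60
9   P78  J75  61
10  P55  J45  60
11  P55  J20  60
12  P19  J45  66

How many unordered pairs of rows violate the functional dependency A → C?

2

A=P95: all 2 rows agree on C — 0 pairs.
A=P19: violating pairs (2,5), (2,12) — 2 pairs.
A=P55: all 5 rows agree on C — 0 pairs.
A=P78: all 2 rows agree on C — 0 pairs.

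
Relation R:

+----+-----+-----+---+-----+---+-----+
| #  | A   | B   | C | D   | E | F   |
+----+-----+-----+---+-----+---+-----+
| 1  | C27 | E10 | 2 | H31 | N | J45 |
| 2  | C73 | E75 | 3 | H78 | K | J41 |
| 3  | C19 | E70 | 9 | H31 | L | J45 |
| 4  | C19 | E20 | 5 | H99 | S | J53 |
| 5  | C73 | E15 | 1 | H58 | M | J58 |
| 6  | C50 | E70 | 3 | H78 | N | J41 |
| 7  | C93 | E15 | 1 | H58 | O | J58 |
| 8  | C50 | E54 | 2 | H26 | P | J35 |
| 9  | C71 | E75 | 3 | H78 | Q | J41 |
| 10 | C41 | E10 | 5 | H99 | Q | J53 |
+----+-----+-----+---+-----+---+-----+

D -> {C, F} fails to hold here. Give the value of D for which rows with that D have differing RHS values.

H31

D=H31: rows 1, 3 → {C,F} takes values {(2, J45), (9, J45)} — violation
D=H78: rows 2, 6, 9 → {C,F} = (3, J41), (3, J41), (3, J41) ✓
D=H99: rows 4, 10 → {C,F} = (5, J53), (5, J53) ✓
D=H58: rows 5, 7 → {C,F} = (1, J58), (1, J58) ✓
D=H26: row 8 → {C,F} = (2, J35) ✓
The only D value with inconsistent RHS is D=H31.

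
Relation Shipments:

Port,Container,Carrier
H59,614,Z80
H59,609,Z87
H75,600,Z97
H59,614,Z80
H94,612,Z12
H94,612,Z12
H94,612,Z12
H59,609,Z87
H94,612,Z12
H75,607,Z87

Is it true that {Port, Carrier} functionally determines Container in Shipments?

(Port=H59, Carrier=Z80): 2 rows → Container = 614, 614 ✓
(Port=H59, Carrier=Z87): 2 rows → Container = 609, 609 ✓
(Port=H75, Carrier=Z97): 1 row → Container = 600 ✓
(Port=H94, Carrier=Z12): 4 rows → Container = 612, 612, 612, 612 ✓
(Port=H75, Carrier=Z87): 1 row → Container = 607 ✓
Every {Port, Carrier} value is associated with a single Container value, so {Port, Carrier} -> Container holds.

Yes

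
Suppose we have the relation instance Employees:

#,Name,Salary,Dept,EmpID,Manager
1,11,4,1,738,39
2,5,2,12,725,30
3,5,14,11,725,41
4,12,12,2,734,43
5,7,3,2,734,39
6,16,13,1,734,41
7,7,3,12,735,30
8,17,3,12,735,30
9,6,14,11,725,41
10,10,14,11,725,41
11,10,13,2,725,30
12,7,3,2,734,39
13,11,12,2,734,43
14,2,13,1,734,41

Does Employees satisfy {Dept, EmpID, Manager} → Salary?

Yes

(Dept=1, EmpID=738, Manager=39): row 1 → Salary = 4 ✓
(Dept=12, EmpID=725, Manager=30): row 2 → Salary = 2 ✓
(Dept=11, EmpID=725, Manager=41): rows 3, 9, 10 → Salary = 14, 14, 14 ✓
(Dept=2, EmpID=734, Manager=43): rows 4, 13 → Salary = 12, 12 ✓
(Dept=2, EmpID=734, Manager=39): rows 5, 12 → Salary = 3, 3 ✓
(Dept=1, EmpID=734, Manager=41): rows 6, 14 → Salary = 13, 13 ✓
(Dept=12, EmpID=735, Manager=30): rows 7, 8 → Salary = 3, 3 ✓
(Dept=2, EmpID=725, Manager=30): row 11 → Salary = 13 ✓
Every {Dept, EmpID, Manager} value is associated with a single Salary value, so {Dept, EmpID, Manager} → Salary holds.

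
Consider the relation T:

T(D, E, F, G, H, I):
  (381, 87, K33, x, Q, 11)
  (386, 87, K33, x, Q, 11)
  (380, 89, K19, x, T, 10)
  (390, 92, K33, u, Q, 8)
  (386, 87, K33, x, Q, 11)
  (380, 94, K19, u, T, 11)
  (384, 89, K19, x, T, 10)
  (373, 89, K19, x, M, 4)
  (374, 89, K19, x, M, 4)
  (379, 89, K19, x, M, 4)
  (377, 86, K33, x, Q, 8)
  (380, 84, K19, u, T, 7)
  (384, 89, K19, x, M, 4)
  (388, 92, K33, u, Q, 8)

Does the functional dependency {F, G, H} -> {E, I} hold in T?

(F=K33, G=x, H=Q): 4 rows → {E,I} takes values {(87, 11), (86, 8)} — violation
(F=K19, G=x, H=T): 2 rows → {E,I} = (89, 10), (89, 10) ✓
(F=K33, G=u, H=Q): 2 rows → {E,I} = (92, 8), (92, 8) ✓
(F=K19, G=u, H=T): 2 rows → {E,I} takes values {(94, 11), (84, 7)} — violation
(F=K19, G=x, H=M): 4 rows → {E,I} = (89, 4), (89, 4), (89, 4), (89, 4) ✓
Two rows agree on {F, G, H} but differ on {E, I}, so {F, G, H} -> {E, I} does not hold.

No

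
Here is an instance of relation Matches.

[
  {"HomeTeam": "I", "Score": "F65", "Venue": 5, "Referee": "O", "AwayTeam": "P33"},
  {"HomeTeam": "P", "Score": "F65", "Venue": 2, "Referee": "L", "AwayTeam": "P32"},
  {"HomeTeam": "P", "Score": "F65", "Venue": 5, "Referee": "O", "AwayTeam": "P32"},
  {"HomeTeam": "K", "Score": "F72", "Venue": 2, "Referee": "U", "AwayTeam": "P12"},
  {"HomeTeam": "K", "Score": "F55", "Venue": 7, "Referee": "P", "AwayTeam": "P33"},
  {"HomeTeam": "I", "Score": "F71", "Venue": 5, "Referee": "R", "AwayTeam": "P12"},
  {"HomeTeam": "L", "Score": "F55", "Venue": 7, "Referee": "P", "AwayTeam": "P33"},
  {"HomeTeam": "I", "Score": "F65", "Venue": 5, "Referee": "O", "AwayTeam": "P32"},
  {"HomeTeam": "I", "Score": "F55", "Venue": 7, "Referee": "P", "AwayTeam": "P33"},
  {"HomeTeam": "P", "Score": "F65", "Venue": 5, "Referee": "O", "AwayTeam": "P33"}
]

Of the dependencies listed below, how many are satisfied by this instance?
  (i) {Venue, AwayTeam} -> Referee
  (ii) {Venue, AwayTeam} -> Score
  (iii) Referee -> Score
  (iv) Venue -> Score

(i) {Venue, AwayTeam} -> Referee: every LHS value maps to a single RHS value — holds.
(ii) {Venue, AwayTeam} -> Score: every LHS value maps to a single RHS value — holds.
(iii) Referee -> Score: every LHS value maps to a single RHS value — holds.
(iv) Venue -> Score: Venue=5: 5 rows → Score takes values {F65, F71} — violation; Venue=2: 2 rows → Score takes values {F65, F72} — violation — fails.
3 of the 4 dependencies hold.

3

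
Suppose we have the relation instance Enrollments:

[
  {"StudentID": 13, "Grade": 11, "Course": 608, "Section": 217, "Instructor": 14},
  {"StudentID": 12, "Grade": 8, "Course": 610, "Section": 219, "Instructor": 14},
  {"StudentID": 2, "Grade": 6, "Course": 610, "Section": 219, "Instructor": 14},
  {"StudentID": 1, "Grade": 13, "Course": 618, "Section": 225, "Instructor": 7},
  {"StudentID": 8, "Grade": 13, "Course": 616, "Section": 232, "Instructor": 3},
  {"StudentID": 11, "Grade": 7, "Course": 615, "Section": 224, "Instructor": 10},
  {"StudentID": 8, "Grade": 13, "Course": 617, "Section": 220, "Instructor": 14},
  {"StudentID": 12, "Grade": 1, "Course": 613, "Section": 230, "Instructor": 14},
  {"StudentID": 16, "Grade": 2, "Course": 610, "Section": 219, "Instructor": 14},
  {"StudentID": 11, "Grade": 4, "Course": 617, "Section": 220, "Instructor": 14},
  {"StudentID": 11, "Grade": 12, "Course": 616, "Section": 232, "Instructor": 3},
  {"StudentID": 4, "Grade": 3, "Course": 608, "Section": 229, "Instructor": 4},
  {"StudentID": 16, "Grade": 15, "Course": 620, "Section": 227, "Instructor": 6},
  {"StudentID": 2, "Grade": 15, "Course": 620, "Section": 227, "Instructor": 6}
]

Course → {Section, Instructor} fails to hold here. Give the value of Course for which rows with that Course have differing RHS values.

Course=608: 2 rows → {Section,Instructor} takes values {(217, 14), (229, 4)} — violation
Course=610: 3 rows → {Section,Instructor} = (219, 14), (219, 14), (219, 14) ✓
Course=618: 1 row → {Section,Instructor} = (225, 7) ✓
Course=616: 2 rows → {Section,Instructor} = (232, 3), (232, 3) ✓
Course=615: 1 row → {Section,Instructor} = (224, 10) ✓
Course=617: 2 rows → {Section,Instructor} = (220, 14), (220, 14) ✓
Course=613: 1 row → {Section,Instructor} = (230, 14) ✓
Course=620: 2 rows → {Section,Instructor} = (227, 6), (227, 6) ✓
The only Course value with inconsistent RHS is Course=608.

608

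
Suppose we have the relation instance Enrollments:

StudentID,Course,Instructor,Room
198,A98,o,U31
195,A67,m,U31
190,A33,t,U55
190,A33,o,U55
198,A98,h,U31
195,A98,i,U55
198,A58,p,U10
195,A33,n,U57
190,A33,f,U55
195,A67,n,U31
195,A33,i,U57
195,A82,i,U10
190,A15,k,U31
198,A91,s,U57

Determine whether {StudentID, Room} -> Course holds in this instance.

Yes

(StudentID=198, Room=U31): 2 rows → Course = A98, A98 ✓
(StudentID=195, Room=U31): 2 rows → Course = A67, A67 ✓
(StudentID=190, Room=U55): 3 rows → Course = A33, A33, A33 ✓
(StudentID=195, Room=U55): 1 row → Course = A98 ✓
(StudentID=198, Room=U10): 1 row → Course = A58 ✓
(StudentID=195, Room=U57): 2 rows → Course = A33, A33 ✓
(StudentID=195, Room=U10): 1 row → Course = A82 ✓
(StudentID=190, Room=U31): 1 row → Course = A15 ✓
(StudentID=198, Room=U57): 1 row → Course = A91 ✓
Every {StudentID, Room} value is associated with a single Course value, so {StudentID, Room} -> Course holds.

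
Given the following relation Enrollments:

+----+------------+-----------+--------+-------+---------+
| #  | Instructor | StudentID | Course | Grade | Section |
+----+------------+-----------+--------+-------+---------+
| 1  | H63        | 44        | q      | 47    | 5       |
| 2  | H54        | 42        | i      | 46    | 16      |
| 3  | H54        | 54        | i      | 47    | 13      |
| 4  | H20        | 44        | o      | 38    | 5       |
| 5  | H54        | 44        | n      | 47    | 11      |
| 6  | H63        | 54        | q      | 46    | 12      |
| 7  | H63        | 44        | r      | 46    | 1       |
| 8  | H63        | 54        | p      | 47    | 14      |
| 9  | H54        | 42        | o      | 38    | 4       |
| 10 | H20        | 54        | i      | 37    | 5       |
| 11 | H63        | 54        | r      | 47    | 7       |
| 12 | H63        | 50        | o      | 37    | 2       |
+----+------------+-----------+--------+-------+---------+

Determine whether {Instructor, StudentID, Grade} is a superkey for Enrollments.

No

Rows 8 and 11 have the same {Instructor, StudentID, Grade} value (Instructor=H63, StudentID=54, Grade=47) but are distinct tuples, so {Instructor, StudentID, Grade} does not determine every attribute — not a superkey.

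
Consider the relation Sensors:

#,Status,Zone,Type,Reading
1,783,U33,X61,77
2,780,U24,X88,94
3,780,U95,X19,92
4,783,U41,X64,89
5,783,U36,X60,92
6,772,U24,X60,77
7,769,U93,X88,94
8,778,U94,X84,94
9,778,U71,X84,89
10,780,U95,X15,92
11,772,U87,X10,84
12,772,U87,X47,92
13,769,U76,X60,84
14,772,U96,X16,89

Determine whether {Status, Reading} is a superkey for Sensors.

No

Rows 3 and 10 have the same {Status, Reading} value (Status=780, Reading=92) but are distinct tuples, so {Status, Reading} does not determine every attribute — not a superkey.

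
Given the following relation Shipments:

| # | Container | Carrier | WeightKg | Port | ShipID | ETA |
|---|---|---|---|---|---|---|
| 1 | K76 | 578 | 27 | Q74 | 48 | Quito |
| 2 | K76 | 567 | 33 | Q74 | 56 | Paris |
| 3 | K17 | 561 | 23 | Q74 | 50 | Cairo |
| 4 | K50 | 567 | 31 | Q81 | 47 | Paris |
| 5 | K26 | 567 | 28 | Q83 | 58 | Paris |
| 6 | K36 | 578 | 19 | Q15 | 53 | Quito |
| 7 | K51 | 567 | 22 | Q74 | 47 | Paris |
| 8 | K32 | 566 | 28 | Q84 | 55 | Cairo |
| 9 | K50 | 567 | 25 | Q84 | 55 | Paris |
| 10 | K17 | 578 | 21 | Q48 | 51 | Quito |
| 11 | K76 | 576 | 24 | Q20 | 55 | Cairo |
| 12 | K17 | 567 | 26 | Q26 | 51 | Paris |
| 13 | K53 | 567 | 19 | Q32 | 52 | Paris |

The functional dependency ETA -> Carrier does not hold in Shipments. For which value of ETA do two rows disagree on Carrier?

Cairo

ETA=Quito: rows 1, 6, 10 → Carrier = 578, 578, 578 ✓
ETA=Paris: rows 2, 4, 5, 7, 9, 12, 13 → Carrier = 567, 567, 567, 567, 567, 567, 567 ✓
ETA=Cairo: rows 3, 8, 11 → Carrier takes values {561, 566, 576} — violation
The only ETA value with inconsistent Carrier is ETA=Cairo.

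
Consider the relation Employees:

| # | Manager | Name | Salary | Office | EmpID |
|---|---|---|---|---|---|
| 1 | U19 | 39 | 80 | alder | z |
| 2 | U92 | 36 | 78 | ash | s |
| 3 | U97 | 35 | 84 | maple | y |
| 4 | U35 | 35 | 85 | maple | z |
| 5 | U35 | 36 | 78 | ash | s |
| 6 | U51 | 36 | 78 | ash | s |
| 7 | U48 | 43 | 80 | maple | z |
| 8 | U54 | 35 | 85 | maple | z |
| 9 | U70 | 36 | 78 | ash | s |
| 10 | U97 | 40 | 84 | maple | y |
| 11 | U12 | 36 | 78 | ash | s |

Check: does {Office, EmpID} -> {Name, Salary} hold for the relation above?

(Office=alder, EmpID=z): row 1 → {Name,Salary} = (39, 80) ✓
(Office=ash, EmpID=s): rows 2, 5, 6, 9, 11 → {Name,Salary} = (36, 78), (36, 78), (36, 78), (36, 78), (36, 78) ✓
(Office=maple, EmpID=y): rows 3, 10 → {Name,Salary} takes values {(35, 84), (40, 84)} — violation
(Office=maple, EmpID=z): rows 4, 7, 8 → {Name,Salary} takes values {(35, 85), (43, 80)} — violation
Two rows agree on {Office, EmpID} but differ on {Name, Salary}, so {Office, EmpID} -> {Name, Salary} does not hold.

No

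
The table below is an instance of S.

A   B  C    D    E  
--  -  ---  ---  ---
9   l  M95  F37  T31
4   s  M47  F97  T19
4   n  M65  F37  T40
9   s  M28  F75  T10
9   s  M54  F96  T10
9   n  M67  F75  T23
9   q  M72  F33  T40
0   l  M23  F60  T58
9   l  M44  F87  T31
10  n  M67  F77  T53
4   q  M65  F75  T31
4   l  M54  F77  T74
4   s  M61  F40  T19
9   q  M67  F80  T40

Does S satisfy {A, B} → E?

(A=9, B=l): 2 rows → E = T31, T31 ✓
(A=4, B=s): 2 rows → E = T19, T19 ✓
(A=4, B=n): 1 row → E = T40 ✓
(A=9, B=s): 2 rows → E = T10, T10 ✓
(A=9, B=n): 1 row → E = T23 ✓
(A=9, B=q): 2 rows → E = T40, T40 ✓
(A=0, B=l): 1 row → E = T58 ✓
(A=10, B=n): 1 row → E = T53 ✓
(A=4, B=q): 1 row → E = T31 ✓
(A=4, B=l): 1 row → E = T74 ✓
Every {A, B} value is associated with a single E value, so {A, B} → E holds.

Yes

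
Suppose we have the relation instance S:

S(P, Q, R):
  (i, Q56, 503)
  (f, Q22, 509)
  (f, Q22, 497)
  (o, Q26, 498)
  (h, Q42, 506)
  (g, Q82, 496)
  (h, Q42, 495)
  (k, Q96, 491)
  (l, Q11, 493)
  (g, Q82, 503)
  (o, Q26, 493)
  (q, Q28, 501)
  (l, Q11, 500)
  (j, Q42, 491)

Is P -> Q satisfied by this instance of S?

Yes

P=i: 1 row → Q = Q56 ✓
P=f: 2 rows → Q = Q22, Q22 ✓
P=o: 2 rows → Q = Q26, Q26 ✓
P=h: 2 rows → Q = Q42, Q42 ✓
P=g: 2 rows → Q = Q82, Q82 ✓
P=k: 1 row → Q = Q96 ✓
P=l: 2 rows → Q = Q11, Q11 ✓
P=q: 1 row → Q = Q28 ✓
P=j: 1 row → Q = Q42 ✓
Every P value is associated with a single Q value, so P -> Q holds.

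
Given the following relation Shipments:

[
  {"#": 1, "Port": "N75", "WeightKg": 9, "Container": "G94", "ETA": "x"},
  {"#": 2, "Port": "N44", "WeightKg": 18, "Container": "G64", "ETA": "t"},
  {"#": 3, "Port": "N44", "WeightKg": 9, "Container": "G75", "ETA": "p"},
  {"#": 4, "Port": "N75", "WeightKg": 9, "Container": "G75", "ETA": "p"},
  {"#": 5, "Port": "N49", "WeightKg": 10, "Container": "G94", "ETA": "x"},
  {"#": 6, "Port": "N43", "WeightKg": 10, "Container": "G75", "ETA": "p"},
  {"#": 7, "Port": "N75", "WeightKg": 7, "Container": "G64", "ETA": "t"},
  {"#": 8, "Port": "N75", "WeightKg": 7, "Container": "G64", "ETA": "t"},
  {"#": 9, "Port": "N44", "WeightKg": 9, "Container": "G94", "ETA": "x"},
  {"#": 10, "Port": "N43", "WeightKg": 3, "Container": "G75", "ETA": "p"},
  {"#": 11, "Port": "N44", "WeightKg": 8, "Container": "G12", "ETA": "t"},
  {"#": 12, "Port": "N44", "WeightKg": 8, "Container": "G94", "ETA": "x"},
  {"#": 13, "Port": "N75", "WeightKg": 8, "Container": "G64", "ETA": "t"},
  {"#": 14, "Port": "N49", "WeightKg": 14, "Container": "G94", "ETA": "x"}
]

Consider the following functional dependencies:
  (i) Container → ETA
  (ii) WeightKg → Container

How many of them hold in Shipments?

(i) Container → ETA: every LHS value maps to a single RHS value — holds.
(ii) WeightKg → Container: WeightKg=9: rows 1, 3, 4, 9 → Container takes values {G94, G75} — violation; WeightKg=10: rows 5, 6 → Container takes values {G94, G75} — violation; WeightKg=8: rows 11, 12, 13 → Container takes values {G12, G94, G64} — violation — fails.
1 of the 2 dependencies holds.

1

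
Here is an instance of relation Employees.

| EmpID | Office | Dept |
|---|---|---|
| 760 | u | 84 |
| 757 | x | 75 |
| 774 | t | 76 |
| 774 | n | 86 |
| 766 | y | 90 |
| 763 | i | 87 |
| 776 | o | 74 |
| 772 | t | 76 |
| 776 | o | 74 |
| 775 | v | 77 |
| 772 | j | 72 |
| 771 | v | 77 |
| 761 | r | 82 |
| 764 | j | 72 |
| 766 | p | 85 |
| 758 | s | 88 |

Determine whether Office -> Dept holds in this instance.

Yes

Office=u: 1 row → Dept = 84 ✓
Office=x: 1 row → Dept = 75 ✓
Office=t: 2 rows → Dept = 76, 76 ✓
Office=n: 1 row → Dept = 86 ✓
Office=y: 1 row → Dept = 90 ✓
Office=i: 1 row → Dept = 87 ✓
Office=o: 2 rows → Dept = 74, 74 ✓
Office=v: 2 rows → Dept = 77, 77 ✓
Office=j: 2 rows → Dept = 72, 72 ✓
Office=r: 1 row → Dept = 82 ✓
Office=p: 1 row → Dept = 85 ✓
Office=s: 1 row → Dept = 88 ✓
Every Office value is associated with a single Dept value, so Office -> Dept holds.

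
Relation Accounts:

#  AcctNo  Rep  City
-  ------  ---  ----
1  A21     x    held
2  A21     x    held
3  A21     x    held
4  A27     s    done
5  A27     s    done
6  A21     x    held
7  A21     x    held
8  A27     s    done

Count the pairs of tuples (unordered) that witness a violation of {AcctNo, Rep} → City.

(AcctNo=A21, Rep=x): all 5 rows agree on City — 0 pairs.
(AcctNo=A27, Rep=s): all 3 rows agree on City — 0 pairs.

0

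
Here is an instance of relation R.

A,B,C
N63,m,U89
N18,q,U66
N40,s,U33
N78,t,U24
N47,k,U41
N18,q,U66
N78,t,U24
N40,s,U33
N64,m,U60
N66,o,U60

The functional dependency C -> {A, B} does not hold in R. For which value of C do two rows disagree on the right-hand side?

U60

C=U89: 1 row → {A,B} = (N63, m) ✓
C=U66: 2 rows → {A,B} = (N18, q), (N18, q) ✓
C=U33: 2 rows → {A,B} = (N40, s), (N40, s) ✓
C=U24: 2 rows → {A,B} = (N78, t), (N78, t) ✓
C=U41: 1 row → {A,B} = (N47, k) ✓
C=U60: 2 rows → {A,B} takes values {(N64, m), (N66, o)} — violation
The only C value with inconsistent RHS is C=U60.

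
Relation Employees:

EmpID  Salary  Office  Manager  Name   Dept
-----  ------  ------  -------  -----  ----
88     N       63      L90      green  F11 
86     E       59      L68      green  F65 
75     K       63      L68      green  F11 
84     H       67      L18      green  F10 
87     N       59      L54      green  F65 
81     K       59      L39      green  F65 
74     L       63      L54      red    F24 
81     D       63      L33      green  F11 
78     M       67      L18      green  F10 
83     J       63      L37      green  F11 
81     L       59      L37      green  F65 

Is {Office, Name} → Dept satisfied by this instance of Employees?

(Office=63, Name=green): 4 rows → Dept = F11, F11, F11, F11 ✓
(Office=59, Name=green): 4 rows → Dept = F65, F65, F65, F65 ✓
(Office=67, Name=green): 2 rows → Dept = F10, F10 ✓
(Office=63, Name=red): 1 row → Dept = F24 ✓
Every {Office, Name} value is associated with a single Dept value, so {Office, Name} → Dept holds.

Yes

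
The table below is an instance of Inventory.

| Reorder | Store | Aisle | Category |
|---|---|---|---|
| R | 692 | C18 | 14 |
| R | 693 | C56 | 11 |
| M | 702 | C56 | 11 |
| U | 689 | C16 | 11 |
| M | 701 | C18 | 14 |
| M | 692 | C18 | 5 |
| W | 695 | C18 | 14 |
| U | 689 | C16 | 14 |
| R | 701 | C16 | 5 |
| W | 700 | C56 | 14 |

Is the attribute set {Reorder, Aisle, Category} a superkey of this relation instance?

All 10 rows have distinct {Reorder, Aisle, Category} values, so {Reorder, Aisle, Category} → (all attributes) holds and {Reorder, Aisle, Category} is a superkey.

Yes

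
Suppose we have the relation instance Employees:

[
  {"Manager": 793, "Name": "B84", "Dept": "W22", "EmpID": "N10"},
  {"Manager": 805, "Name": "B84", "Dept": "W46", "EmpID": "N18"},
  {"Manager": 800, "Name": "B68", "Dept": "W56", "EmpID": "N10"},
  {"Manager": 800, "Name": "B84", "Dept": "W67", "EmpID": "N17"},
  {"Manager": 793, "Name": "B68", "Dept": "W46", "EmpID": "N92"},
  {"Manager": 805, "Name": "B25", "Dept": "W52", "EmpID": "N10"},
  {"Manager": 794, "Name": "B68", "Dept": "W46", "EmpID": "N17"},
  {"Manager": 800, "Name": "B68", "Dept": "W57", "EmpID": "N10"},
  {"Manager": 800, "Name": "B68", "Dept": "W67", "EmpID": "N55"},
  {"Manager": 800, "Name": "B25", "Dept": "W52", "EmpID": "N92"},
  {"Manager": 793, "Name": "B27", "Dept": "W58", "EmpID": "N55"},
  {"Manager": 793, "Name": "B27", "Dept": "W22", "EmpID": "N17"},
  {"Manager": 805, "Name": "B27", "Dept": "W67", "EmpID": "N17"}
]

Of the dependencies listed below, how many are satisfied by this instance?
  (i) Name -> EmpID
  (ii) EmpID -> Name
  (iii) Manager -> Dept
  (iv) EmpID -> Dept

0

(i) Name -> EmpID: Name=B84: 3 rows → EmpID takes values {N10, N18, N17} — violation; Name=B68: 5 rows → EmpID takes values {N10, N92, N17, N55} — violation; Name=B25: 2 rows → EmpID takes values {N10, N92} — violation; Name=B27: 3 rows → EmpID takes values {N55, N17} — violation — fails.
(ii) EmpID -> Name: EmpID=N10: 4 rows → Name takes values {B84, B68, B25} — violation; EmpID=N17: 4 rows → Name takes values {B84, B68, B27} — violation; EmpID=N92: 2 rows → Name takes values {B68, B25} — violation; EmpID=N55: 2 rows → Name takes values {B68, B27} — violation — fails.
(iii) Manager -> Dept: Manager=793: 4 rows → Dept takes values {W22, W46, W58} — violation; Manager=805: 3 rows → Dept takes values {W46, W52, W67} — violation; Manager=800: 5 rows → Dept takes values {W56, W67, W57, W52} — violation — fails.
(iv) EmpID -> Dept: EmpID=N10: 4 rows → Dept takes values {W22, W56, W52, W57} — violation; EmpID=N17: 4 rows → Dept takes values {W67, W46, W22} — violation; EmpID=N92: 2 rows → Dept takes values {W46, W52} — violation; EmpID=N55: 2 rows → Dept takes values {W67, W58} — violation — fails.
None of the 4 dependencies hold.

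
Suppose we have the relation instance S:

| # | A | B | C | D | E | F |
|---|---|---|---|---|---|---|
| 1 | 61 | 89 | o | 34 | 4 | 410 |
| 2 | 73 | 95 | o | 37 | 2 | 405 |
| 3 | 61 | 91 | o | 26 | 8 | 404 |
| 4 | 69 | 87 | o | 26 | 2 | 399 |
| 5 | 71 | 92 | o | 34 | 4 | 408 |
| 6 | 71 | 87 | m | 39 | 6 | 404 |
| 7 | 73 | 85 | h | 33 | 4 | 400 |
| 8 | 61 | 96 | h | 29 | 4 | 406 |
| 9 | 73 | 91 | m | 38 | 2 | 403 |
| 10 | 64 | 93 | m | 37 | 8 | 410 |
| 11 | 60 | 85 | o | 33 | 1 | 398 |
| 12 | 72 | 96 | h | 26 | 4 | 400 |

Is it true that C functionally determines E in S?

C=o: rows 1, 2, 3, 4, 5, 11 → E takes values {4, 2, 8, 1} — violation
C=m: rows 6, 9, 10 → E takes values {6, 2, 8} — violation
C=h: rows 7, 8, 12 → E = 4, 4, 4 ✓
Two rows agree on C but differ on E, so C → E does not hold.

No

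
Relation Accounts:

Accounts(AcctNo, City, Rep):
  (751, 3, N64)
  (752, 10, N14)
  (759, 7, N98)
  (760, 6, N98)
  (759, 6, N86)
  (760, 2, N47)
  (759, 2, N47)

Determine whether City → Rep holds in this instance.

No

City=3: 1 row → Rep = N64 ✓
City=10: 1 row → Rep = N14 ✓
City=7: 1 row → Rep = N98 ✓
City=6: 2 rows → Rep takes values {N98, N86} — violation
City=2: 2 rows → Rep = N47, N47 ✓
Two rows agree on City but differ on Rep, so City → Rep does not hold.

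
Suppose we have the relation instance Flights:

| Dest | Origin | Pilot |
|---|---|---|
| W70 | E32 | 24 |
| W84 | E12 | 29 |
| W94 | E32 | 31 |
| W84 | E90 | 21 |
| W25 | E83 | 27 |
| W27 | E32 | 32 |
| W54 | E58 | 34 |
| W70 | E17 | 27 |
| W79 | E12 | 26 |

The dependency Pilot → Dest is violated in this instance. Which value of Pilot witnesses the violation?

Pilot=24: 1 row → Dest = W70 ✓
Pilot=29: 1 row → Dest = W84 ✓
Pilot=31: 1 row → Dest = W94 ✓
Pilot=21: 1 row → Dest = W84 ✓
Pilot=27: 2 rows → Dest takes values {W25, W70} — violation
Pilot=32: 1 row → Dest = W27 ✓
Pilot=34: 1 row → Dest = W54 ✓
Pilot=26: 1 row → Dest = W79 ✓
The only Pilot value with inconsistent Dest is Pilot=27.

27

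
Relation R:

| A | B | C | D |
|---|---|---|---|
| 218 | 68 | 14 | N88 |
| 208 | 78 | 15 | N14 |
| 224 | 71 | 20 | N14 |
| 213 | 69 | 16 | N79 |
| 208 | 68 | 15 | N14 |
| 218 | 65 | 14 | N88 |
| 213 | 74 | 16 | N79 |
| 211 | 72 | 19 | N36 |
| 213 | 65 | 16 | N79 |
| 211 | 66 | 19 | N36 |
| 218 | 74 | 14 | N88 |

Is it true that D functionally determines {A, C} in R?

No

D=N88: 3 rows → {A,C} = (218, 14), (218, 14), (218, 14) ✓
D=N14: 3 rows → {A,C} takes values {(208, 15), (224, 20)} — violation
D=N79: 3 rows → {A,C} = (213, 16), (213, 16), (213, 16) ✓
D=N36: 2 rows → {A,C} = (211, 19), (211, 19) ✓
Two rows agree on D but differ on {A, C}, so D -> {A, C} does not hold.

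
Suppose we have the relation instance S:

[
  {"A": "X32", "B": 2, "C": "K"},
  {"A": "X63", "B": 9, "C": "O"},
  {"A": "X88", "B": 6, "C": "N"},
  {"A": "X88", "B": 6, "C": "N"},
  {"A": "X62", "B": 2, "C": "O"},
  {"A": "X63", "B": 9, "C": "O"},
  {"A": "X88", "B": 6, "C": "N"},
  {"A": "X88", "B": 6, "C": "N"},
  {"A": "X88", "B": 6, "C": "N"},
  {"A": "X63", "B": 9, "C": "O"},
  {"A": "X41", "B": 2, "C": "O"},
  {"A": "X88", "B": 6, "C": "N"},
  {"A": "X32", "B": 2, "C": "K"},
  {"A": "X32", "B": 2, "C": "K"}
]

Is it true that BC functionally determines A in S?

No

(B=2, C=K): 3 rows → A = X32, X32, X32 ✓
(B=9, C=O): 3 rows → A = X63, X63, X63 ✓
(B=6, C=N): 6 rows → A = X88, X88, X88, X88, X88, X88 ✓
(B=2, C=O): 2 rows → A takes values {X62, X41} — violation
Two rows agree on BC but differ on A, so BC → A does not hold.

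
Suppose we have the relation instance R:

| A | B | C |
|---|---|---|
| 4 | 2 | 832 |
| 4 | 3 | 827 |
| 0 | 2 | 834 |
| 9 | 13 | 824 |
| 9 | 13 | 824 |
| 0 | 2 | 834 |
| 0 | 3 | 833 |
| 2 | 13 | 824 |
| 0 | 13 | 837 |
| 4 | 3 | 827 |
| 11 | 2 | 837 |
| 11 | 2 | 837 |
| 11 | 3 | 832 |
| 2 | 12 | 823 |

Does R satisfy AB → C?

Yes

(A=4, B=2): 1 row → C = 832 ✓
(A=4, B=3): 2 rows → C = 827, 827 ✓
(A=0, B=2): 2 rows → C = 834, 834 ✓
(A=9, B=13): 2 rows → C = 824, 824 ✓
(A=0, B=3): 1 row → C = 833 ✓
(A=2, B=13): 1 row → C = 824 ✓
(A=0, B=13): 1 row → C = 837 ✓
(A=11, B=2): 2 rows → C = 837, 837 ✓
(A=11, B=3): 1 row → C = 832 ✓
(A=2, B=12): 1 row → C = 823 ✓
Every AB value is associated with a single C value, so AB → C holds.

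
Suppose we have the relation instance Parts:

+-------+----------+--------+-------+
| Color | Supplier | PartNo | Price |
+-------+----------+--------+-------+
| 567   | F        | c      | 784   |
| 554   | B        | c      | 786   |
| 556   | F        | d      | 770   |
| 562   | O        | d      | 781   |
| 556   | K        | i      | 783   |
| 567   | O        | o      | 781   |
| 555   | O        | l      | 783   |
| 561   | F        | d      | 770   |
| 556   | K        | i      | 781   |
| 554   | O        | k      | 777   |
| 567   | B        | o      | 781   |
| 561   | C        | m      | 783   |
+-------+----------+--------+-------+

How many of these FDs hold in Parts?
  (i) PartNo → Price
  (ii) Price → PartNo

(i) PartNo → Price: PartNo=c: 2 rows → Price takes values {784, 786} — violation; PartNo=d: 3 rows → Price takes values {770, 781} — violation; PartNo=i: 2 rows → Price takes values {783, 781} — violation — fails.
(ii) Price → PartNo: Price=781: 4 rows → PartNo takes values {d, o, i} — violation; Price=783: 3 rows → PartNo takes values {i, l, m} — violation — fails.
None of the 2 dependencies hold.

0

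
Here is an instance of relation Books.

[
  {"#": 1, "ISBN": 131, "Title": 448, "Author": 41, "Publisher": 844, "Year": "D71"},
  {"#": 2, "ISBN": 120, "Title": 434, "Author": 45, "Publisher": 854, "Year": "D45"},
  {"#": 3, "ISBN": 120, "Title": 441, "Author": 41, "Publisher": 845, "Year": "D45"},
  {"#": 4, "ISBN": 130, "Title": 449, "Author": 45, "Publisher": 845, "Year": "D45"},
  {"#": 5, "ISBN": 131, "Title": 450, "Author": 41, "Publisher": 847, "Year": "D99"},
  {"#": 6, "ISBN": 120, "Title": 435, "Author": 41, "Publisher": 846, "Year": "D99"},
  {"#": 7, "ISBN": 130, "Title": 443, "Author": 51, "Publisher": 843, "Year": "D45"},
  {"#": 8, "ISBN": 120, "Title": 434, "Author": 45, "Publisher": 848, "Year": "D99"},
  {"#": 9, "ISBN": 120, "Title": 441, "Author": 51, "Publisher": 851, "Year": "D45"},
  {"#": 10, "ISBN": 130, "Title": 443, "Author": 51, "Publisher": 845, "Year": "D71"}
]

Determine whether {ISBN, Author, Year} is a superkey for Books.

Yes

All 10 rows have distinct {ISBN, Author, Year} values, so {ISBN, Author, Year} → (all attributes) holds and {ISBN, Author, Year} is a superkey.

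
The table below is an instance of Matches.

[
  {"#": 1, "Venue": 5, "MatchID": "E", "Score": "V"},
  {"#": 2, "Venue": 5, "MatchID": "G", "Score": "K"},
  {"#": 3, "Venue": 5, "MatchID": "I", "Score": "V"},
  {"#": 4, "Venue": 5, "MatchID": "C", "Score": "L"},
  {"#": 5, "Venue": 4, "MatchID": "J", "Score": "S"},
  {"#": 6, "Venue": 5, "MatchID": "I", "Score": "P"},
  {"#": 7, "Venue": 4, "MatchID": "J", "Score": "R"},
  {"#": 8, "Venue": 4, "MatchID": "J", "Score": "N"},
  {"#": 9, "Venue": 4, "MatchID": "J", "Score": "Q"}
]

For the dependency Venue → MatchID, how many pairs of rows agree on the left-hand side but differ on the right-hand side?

Venue=5: violating pairs (1,2), (1,3), (1,4), (1,6), (2,3), (2,4), (2,6), (3,4), (4,6) — 9 pairs.
Venue=4: all 4 rows agree on MatchID — 0 pairs.

9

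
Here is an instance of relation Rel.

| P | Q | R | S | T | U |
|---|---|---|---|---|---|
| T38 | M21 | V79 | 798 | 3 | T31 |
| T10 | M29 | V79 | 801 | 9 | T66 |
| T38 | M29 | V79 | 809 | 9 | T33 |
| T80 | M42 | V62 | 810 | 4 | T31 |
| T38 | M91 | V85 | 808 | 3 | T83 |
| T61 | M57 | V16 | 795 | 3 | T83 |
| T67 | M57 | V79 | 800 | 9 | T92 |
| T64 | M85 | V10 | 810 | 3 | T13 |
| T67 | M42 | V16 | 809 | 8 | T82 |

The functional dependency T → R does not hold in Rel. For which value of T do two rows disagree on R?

T=3: 4 rows → R takes values {V79, V85, V16, V10} — violation
T=9: 3 rows → R = V79, V79, V79 ✓
T=4: 1 row → R = V62 ✓
T=8: 1 row → R = V16 ✓
The only T value with inconsistent R is T=3.

3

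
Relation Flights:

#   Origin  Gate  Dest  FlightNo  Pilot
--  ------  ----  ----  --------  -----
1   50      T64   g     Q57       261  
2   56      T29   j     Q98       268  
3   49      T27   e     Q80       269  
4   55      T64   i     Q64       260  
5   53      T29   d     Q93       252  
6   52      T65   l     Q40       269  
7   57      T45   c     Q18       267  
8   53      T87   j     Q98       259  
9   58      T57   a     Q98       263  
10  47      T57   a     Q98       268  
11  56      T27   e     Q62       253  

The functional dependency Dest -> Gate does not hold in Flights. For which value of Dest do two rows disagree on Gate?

Dest=g: row 1 → Gate = T64 ✓
Dest=j: rows 2, 8 → Gate takes values {T29, T87} — violation
Dest=e: rows 3, 11 → Gate = T27, T27 ✓
Dest=i: row 4 → Gate = T64 ✓
Dest=d: row 5 → Gate = T29 ✓
Dest=l: row 6 → Gate = T65 ✓
Dest=c: row 7 → Gate = T45 ✓
Dest=a: rows 9, 10 → Gate = T57, T57 ✓
The only Dest value with inconsistent Gate is Dest=j.

j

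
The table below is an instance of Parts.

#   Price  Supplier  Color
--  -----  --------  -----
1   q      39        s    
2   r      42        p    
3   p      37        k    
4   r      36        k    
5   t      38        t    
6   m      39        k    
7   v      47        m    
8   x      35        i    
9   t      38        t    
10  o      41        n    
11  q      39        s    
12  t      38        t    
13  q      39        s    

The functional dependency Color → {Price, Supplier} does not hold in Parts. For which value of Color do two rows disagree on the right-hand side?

k

Color=s: rows 1, 11, 13 → {Price,Supplier} = (q, 39), (q, 39), (q, 39) ✓
Color=p: row 2 → {Price,Supplier} = (r, 42) ✓
Color=k: rows 3, 4, 6 → {Price,Supplier} takes values {(p, 37), (r, 36), (m, 39)} — violation
Color=t: rows 5, 9, 12 → {Price,Supplier} = (t, 38), (t, 38), (t, 38) ✓
Color=m: row 7 → {Price,Supplier} = (v, 47) ✓
Color=i: row 8 → {Price,Supplier} = (x, 35) ✓
Color=n: row 10 → {Price,Supplier} = (o, 41) ✓
The only Color value with inconsistent RHS is Color=k.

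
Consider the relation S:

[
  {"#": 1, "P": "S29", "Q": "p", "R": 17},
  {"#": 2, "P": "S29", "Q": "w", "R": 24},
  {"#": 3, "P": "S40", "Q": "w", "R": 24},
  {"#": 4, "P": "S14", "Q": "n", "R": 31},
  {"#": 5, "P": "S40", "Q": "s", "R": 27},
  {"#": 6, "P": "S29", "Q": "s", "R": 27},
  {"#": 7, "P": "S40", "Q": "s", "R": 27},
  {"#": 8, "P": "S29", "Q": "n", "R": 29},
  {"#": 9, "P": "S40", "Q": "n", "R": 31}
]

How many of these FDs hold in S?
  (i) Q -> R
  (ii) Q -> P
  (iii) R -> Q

1

(i) Q -> R: Q=n: rows 4, 8, 9 → R takes values {31, 29} — violation — fails.
(ii) Q -> P: Q=w: rows 2, 3 → P takes values {S29, S40} — violation; Q=n: rows 4, 8, 9 → P takes values {S14, S29, S40} — violation; Q=s: rows 5, 6, 7 → P takes values {S40, S29} — violation — fails.
(iii) R -> Q: every LHS value maps to a single RHS value — holds.
1 of the 3 dependencies holds.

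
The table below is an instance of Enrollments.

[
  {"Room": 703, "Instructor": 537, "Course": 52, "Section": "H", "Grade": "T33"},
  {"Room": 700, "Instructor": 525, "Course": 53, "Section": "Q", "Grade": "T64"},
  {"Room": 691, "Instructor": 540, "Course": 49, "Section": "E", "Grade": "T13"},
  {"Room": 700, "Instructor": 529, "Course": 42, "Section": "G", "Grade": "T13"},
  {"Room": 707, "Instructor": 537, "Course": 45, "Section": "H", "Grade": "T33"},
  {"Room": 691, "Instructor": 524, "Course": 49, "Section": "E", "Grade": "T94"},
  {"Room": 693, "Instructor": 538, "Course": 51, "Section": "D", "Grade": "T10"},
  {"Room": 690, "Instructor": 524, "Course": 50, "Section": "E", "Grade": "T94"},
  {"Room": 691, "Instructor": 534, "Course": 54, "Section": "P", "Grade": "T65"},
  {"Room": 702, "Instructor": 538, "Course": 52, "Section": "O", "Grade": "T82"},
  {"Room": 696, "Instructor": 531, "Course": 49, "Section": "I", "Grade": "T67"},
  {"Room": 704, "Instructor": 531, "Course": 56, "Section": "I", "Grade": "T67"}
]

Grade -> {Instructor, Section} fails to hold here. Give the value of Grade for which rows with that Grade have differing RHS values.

T13

Grade=T33: 2 rows → {Instructor,Section} = (537, H), (537, H) ✓
Grade=T64: 1 row → {Instructor,Section} = (525, Q) ✓
Grade=T13: 2 rows → {Instructor,Section} takes values {(540, E), (529, G)} — violation
Grade=T94: 2 rows → {Instructor,Section} = (524, E), (524, E) ✓
Grade=T10: 1 row → {Instructor,Section} = (538, D) ✓
Grade=T65: 1 row → {Instructor,Section} = (534, P) ✓
Grade=T82: 1 row → {Instructor,Section} = (538, O) ✓
Grade=T67: 2 rows → {Instructor,Section} = (531, I), (531, I) ✓
The only Grade value with inconsistent RHS is Grade=T13.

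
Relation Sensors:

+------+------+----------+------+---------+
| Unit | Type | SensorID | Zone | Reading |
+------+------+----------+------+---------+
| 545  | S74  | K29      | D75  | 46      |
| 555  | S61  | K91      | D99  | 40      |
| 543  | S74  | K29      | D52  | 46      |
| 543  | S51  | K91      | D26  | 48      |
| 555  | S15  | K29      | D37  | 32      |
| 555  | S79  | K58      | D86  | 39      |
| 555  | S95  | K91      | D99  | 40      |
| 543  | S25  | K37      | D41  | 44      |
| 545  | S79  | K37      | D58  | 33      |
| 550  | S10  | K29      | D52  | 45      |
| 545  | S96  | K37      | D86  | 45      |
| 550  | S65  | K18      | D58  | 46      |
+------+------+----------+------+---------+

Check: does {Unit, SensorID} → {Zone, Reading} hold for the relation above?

(Unit=545, SensorID=K29): 1 row → {Zone,Reading} = (D75, 46) ✓
(Unit=555, SensorID=K91): 2 rows → {Zone,Reading} = (D99, 40), (D99, 40) ✓
(Unit=543, SensorID=K29): 1 row → {Zone,Reading} = (D52, 46) ✓
(Unit=543, SensorID=K91): 1 row → {Zone,Reading} = (D26, 48) ✓
(Unit=555, SensorID=K29): 1 row → {Zone,Reading} = (D37, 32) ✓
(Unit=555, SensorID=K58): 1 row → {Zone,Reading} = (D86, 39) ✓
(Unit=543, SensorID=K37): 1 row → {Zone,Reading} = (D41, 44) ✓
(Unit=545, SensorID=K37): 2 rows → {Zone,Reading} takes values {(D58, 33), (D86, 45)} — violation
(Unit=550, SensorID=K29): 1 row → {Zone,Reading} = (D52, 45) ✓
(Unit=550, SensorID=K18): 1 row → {Zone,Reading} = (D58, 46) ✓
Two rows agree on {Unit, SensorID} but differ on {Zone, Reading}, so {Unit, SensorID} → {Zone, Reading} does not hold.

No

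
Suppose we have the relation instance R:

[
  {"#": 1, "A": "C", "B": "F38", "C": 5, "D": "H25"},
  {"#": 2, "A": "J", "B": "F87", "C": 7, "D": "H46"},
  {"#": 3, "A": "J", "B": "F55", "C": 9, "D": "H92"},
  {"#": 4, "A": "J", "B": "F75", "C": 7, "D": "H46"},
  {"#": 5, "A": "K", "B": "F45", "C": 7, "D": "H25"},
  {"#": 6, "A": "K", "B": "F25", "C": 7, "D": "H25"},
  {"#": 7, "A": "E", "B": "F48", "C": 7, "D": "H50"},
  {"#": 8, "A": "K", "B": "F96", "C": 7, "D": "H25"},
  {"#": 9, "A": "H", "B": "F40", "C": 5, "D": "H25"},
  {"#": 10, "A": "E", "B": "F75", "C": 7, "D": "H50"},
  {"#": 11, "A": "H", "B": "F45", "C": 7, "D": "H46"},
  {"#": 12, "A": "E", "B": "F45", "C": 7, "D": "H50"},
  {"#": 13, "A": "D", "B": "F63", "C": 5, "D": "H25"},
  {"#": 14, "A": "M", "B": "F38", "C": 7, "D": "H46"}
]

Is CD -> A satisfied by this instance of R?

(C=5, D=H25): rows 1, 9, 13 → A takes values {C, H, D} — violation
(C=7, D=H46): rows 2, 4, 11, 14 → A takes values {J, H, M} — violation
(C=9, D=H92): row 3 → A = J ✓
(C=7, D=H25): rows 5, 6, 8 → A = K, K, K ✓
(C=7, D=H50): rows 7, 10, 12 → A = E, E, E ✓
Two rows agree on CD but differ on A, so CD -> A does not hold.

No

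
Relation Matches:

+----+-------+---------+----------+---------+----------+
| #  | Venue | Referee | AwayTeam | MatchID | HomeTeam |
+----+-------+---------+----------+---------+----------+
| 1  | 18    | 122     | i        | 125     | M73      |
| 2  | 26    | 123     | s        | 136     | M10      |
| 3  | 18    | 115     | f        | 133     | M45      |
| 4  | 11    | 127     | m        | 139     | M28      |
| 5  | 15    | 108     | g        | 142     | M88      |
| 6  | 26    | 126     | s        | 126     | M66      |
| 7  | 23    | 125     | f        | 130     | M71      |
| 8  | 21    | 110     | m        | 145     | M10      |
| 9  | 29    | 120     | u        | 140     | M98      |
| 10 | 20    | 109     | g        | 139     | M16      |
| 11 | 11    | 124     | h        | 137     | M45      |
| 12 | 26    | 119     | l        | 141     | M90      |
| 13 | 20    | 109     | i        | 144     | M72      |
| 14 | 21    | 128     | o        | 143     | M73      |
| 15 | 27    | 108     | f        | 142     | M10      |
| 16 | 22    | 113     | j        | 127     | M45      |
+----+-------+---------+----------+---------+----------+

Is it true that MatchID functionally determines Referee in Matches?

MatchID=125: row 1 → Referee = 122 ✓
MatchID=136: row 2 → Referee = 123 ✓
MatchID=133: row 3 → Referee = 115 ✓
MatchID=139: rows 4, 10 → Referee takes values {127, 109} — violation
MatchID=142: rows 5, 15 → Referee = 108, 108 ✓
MatchID=126: row 6 → Referee = 126 ✓
MatchID=130: row 7 → Referee = 125 ✓
MatchID=145: row 8 → Referee = 110 ✓
MatchID=140: row 9 → Referee = 120 ✓
MatchID=137: row 11 → Referee = 124 ✓
MatchID=141: row 12 → Referee = 119 ✓
MatchID=144: row 13 → Referee = 109 ✓
MatchID=143: row 14 → Referee = 128 ✓
MatchID=127: row 16 → Referee = 113 ✓
Two rows agree on MatchID but differ on Referee, so MatchID → Referee does not hold.

No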